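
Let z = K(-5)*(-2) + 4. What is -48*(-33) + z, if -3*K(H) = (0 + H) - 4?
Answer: 1582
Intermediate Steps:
K(H) = 4/3 - H/3 (K(H) = -((0 + H) - 4)/3 = -(H - 4)/3 = -(-4 + H)/3 = 4/3 - H/3)
z = -2 (z = (4/3 - ⅓*(-5))*(-2) + 4 = (4/3 + 5/3)*(-2) + 4 = 3*(-2) + 4 = -6 + 4 = -2)
-48*(-33) + z = -48*(-33) - 2 = 1584 - 2 = 1582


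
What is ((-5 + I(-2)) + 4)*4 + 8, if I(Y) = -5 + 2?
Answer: -8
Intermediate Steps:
I(Y) = -3
((-5 + I(-2)) + 4)*4 + 8 = ((-5 - 3) + 4)*4 + 8 = (-8 + 4)*4 + 8 = -4*4 + 8 = -16 + 8 = -8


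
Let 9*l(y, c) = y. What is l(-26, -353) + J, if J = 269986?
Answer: 2429848/9 ≈ 2.6998e+5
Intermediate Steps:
l(y, c) = y/9
l(-26, -353) + J = (⅑)*(-26) + 269986 = -26/9 + 269986 = 2429848/9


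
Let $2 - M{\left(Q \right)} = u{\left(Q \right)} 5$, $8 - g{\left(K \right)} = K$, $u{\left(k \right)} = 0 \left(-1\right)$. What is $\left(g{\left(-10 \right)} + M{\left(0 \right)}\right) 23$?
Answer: $460$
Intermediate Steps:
$u{\left(k \right)} = 0$
$g{\left(K \right)} = 8 - K$
$M{\left(Q \right)} = 2$ ($M{\left(Q \right)} = 2 - 0 \cdot 5 = 2 - 0 = 2 + 0 = 2$)
$\left(g{\left(-10 \right)} + M{\left(0 \right)}\right) 23 = \left(\left(8 - -10\right) + 2\right) 23 = \left(\left(8 + 10\right) + 2\right) 23 = \left(18 + 2\right) 23 = 20 \cdot 23 = 460$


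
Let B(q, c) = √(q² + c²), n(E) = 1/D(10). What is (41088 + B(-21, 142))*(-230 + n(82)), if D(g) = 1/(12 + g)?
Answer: -8546304 - 208*√20605 ≈ -8.5762e+6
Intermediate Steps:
n(E) = 22 (n(E) = 1/(1/(12 + 10)) = 1/(1/22) = 22)
B(q, c) = √(c² + q²)
(41088 + B(-21, 142))*(-230 + n(82)) = (41088 + √(142² + (-21)²))*(-230 + 22) = (41088 + √(20164 + 441))*(-208) = (41088 + √20605)*(-208) = -8546304 - 208*√20605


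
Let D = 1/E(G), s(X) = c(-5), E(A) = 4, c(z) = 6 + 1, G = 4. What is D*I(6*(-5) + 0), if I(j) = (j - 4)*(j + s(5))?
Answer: 391/2 ≈ 195.50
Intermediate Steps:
c(z) = 7
s(X) = 7
I(j) = (-4 + j)*(7 + j) (I(j) = (j - 4)*(j + 7) = (-4 + j)*(7 + j))
D = ¼ (D = 1/4 = ¼ ≈ 0.25000)
D*I(6*(-5) + 0) = (-28 + (6*(-5) + 0)² + 3*(6*(-5) + 0))/4 = (-28 + (-30 + 0)² + 3*(-30 + 0))/4 = (-28 + (-30)² + 3*(-30))/4 = (-28 + 900 - 90)/4 = (¼)*782 = 391/2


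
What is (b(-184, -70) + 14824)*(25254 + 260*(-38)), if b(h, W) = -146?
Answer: 225659572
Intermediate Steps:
(b(-184, -70) + 14824)*(25254 + 260*(-38)) = (-146 + 14824)*(25254 + 260*(-38)) = 14678*(25254 - 9880) = 14678*15374 = 225659572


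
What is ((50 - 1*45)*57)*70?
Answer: 19950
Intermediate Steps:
((50 - 1*45)*57)*70 = ((50 - 45)*57)*70 = (5*57)*70 = 285*70 = 19950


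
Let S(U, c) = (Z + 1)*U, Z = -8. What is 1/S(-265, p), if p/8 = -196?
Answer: 1/1855 ≈ 0.00053908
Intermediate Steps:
p = -1568 (p = 8*(-196) = -1568)
S(U, c) = -7*U (S(U, c) = (-8 + 1)*U = -7*U)
1/S(-265, p) = 1/(-7*(-265)) = 1/1855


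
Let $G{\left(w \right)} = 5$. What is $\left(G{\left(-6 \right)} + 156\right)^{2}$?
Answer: $25921$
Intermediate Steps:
$\left(G{\left(-6 \right)} + 156\right)^{2} = \left(5 + 156\right)^{2} = 161^{2} = 25921$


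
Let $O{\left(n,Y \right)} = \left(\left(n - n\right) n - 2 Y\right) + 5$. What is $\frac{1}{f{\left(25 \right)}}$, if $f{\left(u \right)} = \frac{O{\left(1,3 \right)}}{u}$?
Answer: $-25$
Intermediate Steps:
$O{\left(n,Y \right)} = 5 - 2 Y$ ($O{\left(n,Y \right)} = \left(0 n - 2 Y\right) + 5 = \left(0 - 2 Y\right) + 5 = - 2 Y + 5 = 5 - 2 Y$)
$f{\left(u \right)} = - \frac{1}{u}$ ($f{\left(u \right)} = \frac{5 - 6}{u} = - \frac{1}{u}$)
$\frac{1}{f{\left(25 \right)}} = \frac{1}{\left(-1\right) \frac{1}{25}} = \frac{1}{- \frac{1}{25}} = -25$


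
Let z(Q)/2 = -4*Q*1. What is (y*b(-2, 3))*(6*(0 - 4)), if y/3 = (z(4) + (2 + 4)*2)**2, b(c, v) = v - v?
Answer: 0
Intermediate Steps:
b(c, v) = 0
z(Q) = -8*Q (z(Q) = 2*(-4*Q*1) = 2*(-4*Q) = -8*Q)
y = 1200 (y = 3*(-8*4 + (2 + 4)*2)**2 = 3*(-32 + 6*2)**2 = 3*(-32 + 12)**2 = 3*(-20)**2 = 3*400 = 1200)
(y*b(-2, 3))*(6*(0 - 4)) = (1200*0)*(6*(0 - 4)) = 0*(6*(-4)) = 0*(-24) = 0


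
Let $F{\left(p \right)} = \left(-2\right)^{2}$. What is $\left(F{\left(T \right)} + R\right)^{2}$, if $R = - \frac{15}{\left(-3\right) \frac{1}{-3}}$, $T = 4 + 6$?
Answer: $121$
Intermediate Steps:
$T = 10$
$F{\left(p \right)} = 4$
$R = -15$ ($R = - \frac{15}{\left(-3\right) \left(- \frac{1}{3}\right)} = - \frac{15}{1} = \left(-15\right) 1 = -15$)
$\left(F{\left(T \right)} + R\right)^{2} = \left(4 - 15\right)^{2} = \left(-11\right)^{2} = 121$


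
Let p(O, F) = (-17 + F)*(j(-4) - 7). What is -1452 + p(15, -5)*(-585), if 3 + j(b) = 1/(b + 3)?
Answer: -143022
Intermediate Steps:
j(b) = -3 + 1/(3 + b) (j(b) = -3 + 1/(b + 3) = -3 + 1/(3 + b))
p(O, F) = 187 - 11*F (p(O, F) = (-17 + F)*((-8 - 3*(-4))/(3 - 4) - 7) = (-17 + F)*((-8 + 12)/(-1) - 7) = (-17 + F)*(-1*4 - 7) = (-17 + F)*(-4 - 7) = (-17 + F)*(-11) = 187 - 11*F)
-1452 + p(15, -5)*(-585) = -1452 + (187 - 11*(-5))*(-585) = -1452 + (187 + 55)*(-585) = -1452 + 242*(-585) = -1452 - 141570 = -143022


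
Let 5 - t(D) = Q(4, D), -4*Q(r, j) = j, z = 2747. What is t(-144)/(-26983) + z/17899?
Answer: 74677170/482968717 ≈ 0.15462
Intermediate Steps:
Q(r, j) = -j/4
t(D) = 5 + D/4 (t(D) = 5 - (-1)*D/4 = 5 + D/4)
t(-144)/(-26983) + z/17899 = (5 + (¼)*(-144))/(-26983) + 2747/17899 = (5 - 36)*(-1/26983) + 2747*(1/17899) = -31*(-1/26983) + 2747/17899 = 31/26983 + 2747/17899 = 74677170/482968717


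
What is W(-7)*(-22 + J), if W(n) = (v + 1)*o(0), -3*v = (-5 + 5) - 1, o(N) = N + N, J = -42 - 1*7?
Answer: 0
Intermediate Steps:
J = -49 (J = -42 - 7 = -49)
o(N) = 2*N
v = ⅓ (v = -((-5 + 5) - 1)/3 = -(0 - 1)/3 = -⅓*(-1) = ⅓ ≈ 0.33333)
W(n) = 0 (W(n) = (⅓ + 1)*(2*0) = (4/3)*0 = 0)
W(-7)*(-22 + J) = 0*(-22 - 49) = 0*(-71) = 0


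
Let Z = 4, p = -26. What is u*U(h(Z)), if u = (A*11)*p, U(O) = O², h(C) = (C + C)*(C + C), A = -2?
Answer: 2342912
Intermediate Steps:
h(C) = 4*C² (h(C) = (2*C)*(2*C) = 4*C²)
u = 572 (u = -2*11*(-26) = -22*(-26) = 572)
u*U(h(Z)) = 572*(4*4²)² = 572*(4*16)² = 572*64² = 572*4096 = 2342912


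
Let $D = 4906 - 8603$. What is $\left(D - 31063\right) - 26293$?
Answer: $-61053$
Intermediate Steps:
$D = -3697$ ($D = 4906 - 8603 = -3697$)
$\left(D - 31063\right) - 26293 = \left(-3697 - 31063\right) - 26293 = -34760 - 26293 = -61053$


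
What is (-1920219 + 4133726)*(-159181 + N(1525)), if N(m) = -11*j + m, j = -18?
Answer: -348534385206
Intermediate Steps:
N(m) = 198 + m (N(m) = -11*(-18) + m = 198 + m)
(-1920219 + 4133726)*(-159181 + N(1525)) = (-1920219 + 4133726)*(-159181 + (198 + 1525)) = 2213507*(-159181 + 1723) = 2213507*(-157458) = -348534385206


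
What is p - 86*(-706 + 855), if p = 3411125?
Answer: 3398311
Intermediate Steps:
p - 86*(-706 + 855) = 3411125 - 86*(-706 + 855) = 3411125 - 86*149 = 3411125 - 1*12814 = 3411125 - 12814 = 3398311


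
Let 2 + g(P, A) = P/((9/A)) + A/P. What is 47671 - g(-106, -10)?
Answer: 22683796/477 ≈ 47555.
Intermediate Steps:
g(P, A) = -2 + A/P + A*P/9 (g(P, A) = -2 + (P/((9/A)) + A/P) = -2 + (P*(A/9) + A/P) = -2 + (A*P/9 + A/P) = -2 + (A/P + A*P/9) = -2 + A/P + A*P/9)
47671 - g(-106, -10) = 47671 - (-2 - 10/(-106) + (⅑)*(-10)*(-106)) = 47671 - (-2 - 10*(-1/106) + 1060/9) = 47671 - (-2 + 5/53 + 1060/9) = 47671 - 1*55271/477 = 47671 - 55271/477 = 22683796/477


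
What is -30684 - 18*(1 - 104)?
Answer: -28830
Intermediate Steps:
-30684 - 18*(1 - 104) = -30684 - 18*(-103) = -30684 - 1*(-1854) = -30684 + 1854 = -28830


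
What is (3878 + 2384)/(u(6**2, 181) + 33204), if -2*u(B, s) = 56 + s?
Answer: 12524/66171 ≈ 0.18927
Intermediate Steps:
u(B, s) = -28 - s/2 (u(B, s) = -(56 + s)/2 = -28 - s/2)
(3878 + 2384)/(u(6**2, 181) + 33204) = (3878 + 2384)/((-28 - 1/2*181) + 33204) = 6262/((-28 - 181/2) + 33204) = 6262/(-237/2 + 33204) = 6262/(66171/2) = 6262*(2/66171) = 12524/66171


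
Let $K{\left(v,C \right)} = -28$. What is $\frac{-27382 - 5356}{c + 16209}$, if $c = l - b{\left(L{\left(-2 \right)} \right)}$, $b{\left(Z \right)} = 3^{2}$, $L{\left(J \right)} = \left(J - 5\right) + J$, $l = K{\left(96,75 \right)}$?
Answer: $- \frac{16369}{8086} \approx -2.0244$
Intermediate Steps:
$l = -28$
$L{\left(J \right)} = -5 + 2 J$ ($L{\left(J \right)} = \left(-5 + J\right) + J = -5 + 2 J$)
$b{\left(Z \right)} = 9$
$c = -37$ ($c = -28 - 9 = -37$)
$\frac{-27382 - 5356}{c + 16209} = \frac{-27382 - 5356}{-37 + 16209} = - \frac{32738}{16172} = \left(-32738\right) \frac{1}{16172} = - \frac{16369}{8086}$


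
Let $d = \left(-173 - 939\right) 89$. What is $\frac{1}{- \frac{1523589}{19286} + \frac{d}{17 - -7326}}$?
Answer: $- \frac{141617098}{13096410875} \approx -0.010813$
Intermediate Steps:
$d = -98968$ ($d = \left(-1112\right) 89 = -98968$)
$\frac{1}{- \frac{1523589}{19286} + \frac{d}{17 - -7326}} = \frac{1}{- \frac{1523589}{19286} - \frac{98968}{17 - -7326}} = \frac{1}{\left(-1523589\right) \frac{1}{19286} - \frac{98968}{17 + 7326}} = \frac{1}{- \frac{1523589}{19286} - \frac{98968}{7343}} = \frac{1}{- \frac{13096410875}{141617098}} = - \frac{141617098}{13096410875}$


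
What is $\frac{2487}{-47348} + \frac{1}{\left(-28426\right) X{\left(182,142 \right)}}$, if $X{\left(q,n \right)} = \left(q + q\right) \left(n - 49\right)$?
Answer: $- \frac{85470815249}{1627210325832} \approx -0.052526$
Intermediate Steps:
$X{\left(q,n \right)} = 2 q \left(-49 + n\right)$
$\frac{2487}{-47348} + \frac{1}{\left(-28426\right) X{\left(182,142 \right)}} = \frac{2487}{-47348} + \frac{1}{\left(-28426\right) 2 \cdot 182 \left(-49 + 142\right)} = 2487 \left(- \frac{1}{47348}\right) - \frac{1}{28426 \cdot 2 \cdot 182 \cdot 93} = - \frac{2487}{47348} - \frac{1}{28426 \cdot 33852} = - \frac{2487}{47348} - \frac{1}{962276952} = - \frac{85470815249}{1627210325832}$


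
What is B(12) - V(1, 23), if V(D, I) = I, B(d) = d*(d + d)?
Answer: 265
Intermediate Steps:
B(d) = 2*d**2 (B(d) = d*(2*d) = 2*d**2)
B(12) - V(1, 23) = 2*12**2 - 1*23 = 2*144 - 23 = 288 - 23 = 265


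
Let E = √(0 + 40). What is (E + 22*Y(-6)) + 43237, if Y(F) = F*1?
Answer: 43105 + 2*√10 ≈ 43111.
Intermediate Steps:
E = 2*√10 (E = √40 = 2*√10 ≈ 6.3246)
Y(F) = F
(E + 22*Y(-6)) + 43237 = (2*√10 + 22*(-6)) + 43237 = (2*√10 - 132) + 43237 = (-132 + 2*√10) + 43237 = 43105 + 2*√10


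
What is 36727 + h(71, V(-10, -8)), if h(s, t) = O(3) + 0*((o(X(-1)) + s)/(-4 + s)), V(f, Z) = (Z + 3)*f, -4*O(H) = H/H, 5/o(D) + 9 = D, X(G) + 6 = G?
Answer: 146907/4 ≈ 36727.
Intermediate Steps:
X(G) = -6 + G
o(D) = 5/(-9 + D)
O(H) = -¼ (O(H) = -H/(4*H) = -¼*1 = -¼)
V(f, Z) = f*(3 + Z) (V(f, Z) = (3 + Z)*f = f*(3 + Z))
h(s, t) = -¼ (h(s, t) = -¼ + 0*((5/(-9 + (-6 - 1)) + s)/(-4 + s)) = -¼ + 0*((5/(-9 - 7) + s)/(-4 + s)) = -¼ + 0*((5/(-16) + s)/(-4 + s)) = -¼ + 0*((5*(-1/16) + s)/(-4 + s)) = -¼ + 0*((-5/16 + s)/(-4 + s)) = -¼ + 0 = -¼)
36727 + h(71, V(-10, -8)) = 36727 - ¼ = 146907/4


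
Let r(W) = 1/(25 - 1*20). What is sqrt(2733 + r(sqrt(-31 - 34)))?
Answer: sqrt(68330)/5 ≈ 52.280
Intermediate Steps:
r(W) = 1/5 (r(W) = 1/(25 - 20) = 1/5)
sqrt(2733 + r(sqrt(-31 - 34))) = sqrt(2733 + 1/5) = sqrt(13666/5) = sqrt(68330)/5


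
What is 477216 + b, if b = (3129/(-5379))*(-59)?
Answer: 855709825/1793 ≈ 4.7725e+5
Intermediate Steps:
b = 61537/1793 (b = (3129*(-1/5379))*(-59) = -1043/1793*(-59) = 61537/1793 ≈ 34.321)
477216 + b = 477216 + 61537/1793 = 855709825/1793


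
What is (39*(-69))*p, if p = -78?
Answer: 209898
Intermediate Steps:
(39*(-69))*p = (39*(-69))*(-78) = -2691*(-78) = 209898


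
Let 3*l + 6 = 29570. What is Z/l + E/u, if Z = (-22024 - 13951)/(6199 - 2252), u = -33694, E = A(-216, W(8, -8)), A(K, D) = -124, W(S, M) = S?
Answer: 5416512221/1965861402476 ≈ 0.0027553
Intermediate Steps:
l = 29564/3 (l = -2 + (1/3)*29570 = -2 + 29570/3 = 29564/3 ≈ 9854.7)
E = -124
Z = -35975/3947 ≈ -9.1145
Z/l + E/u = -35975/(3947*29564/3) - 124/(-33694) = -35975/3947*3/29564 - 124*(-1/33694) = -107925/116689108 + 62/16847 = 5416512221/1965861402476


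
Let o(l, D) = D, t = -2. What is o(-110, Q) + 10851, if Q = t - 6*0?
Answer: 10849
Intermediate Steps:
Q = -2 (Q = -2 - 6*0 = -2 + 0 = -2)
o(-110, Q) + 10851 = -2 + 10851 = 10849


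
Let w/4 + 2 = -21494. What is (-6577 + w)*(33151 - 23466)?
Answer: -896453285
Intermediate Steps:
w = -85984 (w = -8 + 4*(-21494) = -8 - 85976 = -85984)
(-6577 + w)*(33151 - 23466) = (-6577 - 85984)*(33151 - 23466) = -92561*9685 = -896453285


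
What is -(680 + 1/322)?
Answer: -218961/322 ≈ -680.00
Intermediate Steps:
-(680 + 1/322) = -1*218961/322 = -218961/322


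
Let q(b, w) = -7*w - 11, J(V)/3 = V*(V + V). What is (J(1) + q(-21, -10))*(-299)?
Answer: -19435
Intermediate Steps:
J(V) = 6*V² (J(V) = 3*(V*(V + V)) = 3*(V*(2*V)) = 3*(2*V²) = 6*V²)
q(b, w) = -11 - 7*w
(J(1) + q(-21, -10))*(-299) = (6*1² + (-11 - 7*(-10)))*(-299) = (6*1 + (-11 + 70))*(-299) = (6 + 59)*(-299) = 65*(-299) = -19435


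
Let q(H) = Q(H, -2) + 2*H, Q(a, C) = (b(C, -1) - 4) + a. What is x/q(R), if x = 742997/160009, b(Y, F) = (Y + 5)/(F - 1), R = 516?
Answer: 1485994/493627765 ≈ 0.0030104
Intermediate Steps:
b(Y, F) = (5 + Y)/(-1 + F)
Q(a, C) = -13/2 + a - C/2 (Q(a, C) = ((5 + C)/(-1 - 1) - 4) + a = ((5 + C)/(-2) - 4) + a = (-(5 + C)/2 - 4) + a = ((-5/2 - C/2) - 4) + a = (-13/2 - C/2) + a = -13/2 + a - C/2)
x = 742997/160009 (x = 742997*(1/160009) = 742997/160009 ≈ 4.6435)
q(H) = -11/2 + 3*H (q(H) = (-13/2 + H - 1/2*(-2)) + 2*H = (-13/2 + H + 1) + 2*H = (-11/2 + H) + 2*H = -11/2 + 3*H)
x/q(R) = 742997/(160009*(-11/2 + 3*516)) = 742997/(160009*(-11/2 + 1548)) = 742997/(160009*(3085/2)) = (742997/160009)*(2/3085) = 1485994/493627765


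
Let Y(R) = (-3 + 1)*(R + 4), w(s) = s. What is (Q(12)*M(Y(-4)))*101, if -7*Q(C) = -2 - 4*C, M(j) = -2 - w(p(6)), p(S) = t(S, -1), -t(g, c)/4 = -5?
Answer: -111100/7 ≈ -15871.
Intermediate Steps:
t(g, c) = 20 (t(g, c) = -4*(-5) = 20)
p(S) = 20
Y(R) = -8 - 2*R (Y(R) = -2*(4 + R) = -8 - 2*R)
M(j) = -22 (M(j) = -2 - 1*20 = -2 - 20 = -22)
Q(C) = 2/7 + 4*C/7 (Q(C) = -(-2 - 4*C)/7 = 2/7 + 4*C/7)
(Q(12)*M(Y(-4)))*101 = ((2/7 + (4/7)*12)*(-22))*101 = ((2/7 + 48/7)*(-22))*101 = ((50/7)*(-22))*101 = -1100/7*101 = -111100/7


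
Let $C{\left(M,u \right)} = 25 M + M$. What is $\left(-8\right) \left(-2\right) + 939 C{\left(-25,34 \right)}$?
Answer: $-610334$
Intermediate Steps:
$C{\left(M,u \right)} = 26 M$
$\left(-8\right) \left(-2\right) + 939 C{\left(-25,34 \right)} = \left(-8\right) \left(-2\right) + 939 \cdot 26 \left(-25\right) = 16 + 939 \left(-650\right) = 16 - 610350 = -610334$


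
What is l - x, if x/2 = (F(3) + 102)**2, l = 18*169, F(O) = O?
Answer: -19008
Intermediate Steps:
l = 3042
x = 22050 (x = 2*(3 + 102)**2 = 2*105**2 = 2*11025 = 22050)
l - x = 3042 - 1*22050 = 3042 - 22050 = -19008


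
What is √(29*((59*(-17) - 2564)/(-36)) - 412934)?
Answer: 7*I*√301269/6 ≈ 640.36*I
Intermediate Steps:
√(29*((59*(-17) - 2564)/(-36)) - 412934) = √(29*((-1003 - 2564)*(-1/36)) - 412934) = √(29*(-3567*(-1/36)) - 412934) = √(29*(1189/12) - 412934) = √(34481/12 - 412934) = √(-4920727/12) = 7*I*√301269/6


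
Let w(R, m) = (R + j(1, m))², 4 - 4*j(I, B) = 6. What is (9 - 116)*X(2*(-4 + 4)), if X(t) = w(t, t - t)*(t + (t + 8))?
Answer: -214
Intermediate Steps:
j(I, B) = -½ (j(I, B) = 1 - ¼*6 = 1 - 3/2 = -½)
w(R, m) = (-½ + R)² (w(R, m) = (R - ½)² = (-½ + R)²)
X(t) = (-1 + 2*t)²*(8 + 2*t)/4 (X(t) = ((-1 + 2*t)²/4)*(t + (t + 8)) = ((-1 + 2*t)²/4)*(t + (8 + t)) = ((-1 + 2*t)²/4)*(8 + 2*t) = (-1 + 2*t)²*(8 + 2*t)/4)
(9 - 116)*X(2*(-4 + 4)) = (9 - 116)*((-1 + 2*(2*(-4 + 4)))²*(4 + 2*(-4 + 4))/2) = -107*(-1 + 2*(2*0))²*(4 + 2*0)/2 = -107*(-1 + 2*0)²*(4 + 0)/2 = -107*(-1 + 0)²*4/2 = -107*(-1)²*4/2 = -107*4/2 = -107*2 = -214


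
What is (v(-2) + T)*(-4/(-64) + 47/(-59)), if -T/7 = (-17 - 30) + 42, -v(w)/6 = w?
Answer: -32571/944 ≈ -34.503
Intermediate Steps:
v(w) = -6*w
T = 35 (T = -7*((-17 - 30) + 42) = -7*(-47 + 42) = -7*(-5) = 35)
(v(-2) + T)*(-4/(-64) + 47/(-59)) = (-6*(-2) + 35)*(-4/(-64) + 47/(-59)) = (12 + 35)*(-4*(-1/64) + 47*(-1/59)) = 47*(1/16 - 47/59) = 47*(-693/944) = -32571/944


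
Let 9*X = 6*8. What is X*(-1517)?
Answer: -24272/3 ≈ -8090.7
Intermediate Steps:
X = 16/3 (X = (6*8)/9 = (1/9)*48 = 16/3 ≈ 5.3333)
X*(-1517) = (16/3)*(-1517) = -24272/3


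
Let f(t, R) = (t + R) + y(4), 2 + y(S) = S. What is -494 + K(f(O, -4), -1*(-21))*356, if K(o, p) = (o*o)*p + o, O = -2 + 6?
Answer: 30122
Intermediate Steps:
y(S) = -2 + S
O = 4
f(t, R) = 2 + R + t (f(t, R) = (t + R) + (-2 + 4) = (R + t) + 2 = 2 + R + t)
K(o, p) = o + p*o² (K(o, p) = o²*p + o = p*o² + o = o + p*o²)
-494 + K(f(O, -4), -1*(-21))*356 = -494 + ((2 - 4 + 4)*(1 + (2 - 4 + 4)*(-1*(-21))))*356 = -494 + (2*(1 + 2*21))*356 = -494 + (2*(1 + 42))*356 = -494 + (2*43)*356 = -494 + 86*356 = -494 + 30616 = 30122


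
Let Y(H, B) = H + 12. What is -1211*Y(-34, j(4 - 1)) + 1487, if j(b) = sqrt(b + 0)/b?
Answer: 28129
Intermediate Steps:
j(b) = 1/sqrt(b) (j(b) = sqrt(b)/b = 1/sqrt(b))
Y(H, B) = 12 + H
-1211*Y(-34, j(4 - 1)) + 1487 = -1211*(12 - 34) + 1487 = -1211*(-22) + 1487 = 26642 + 1487 = 28129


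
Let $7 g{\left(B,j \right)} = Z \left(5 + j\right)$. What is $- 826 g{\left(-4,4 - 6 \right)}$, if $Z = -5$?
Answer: $1770$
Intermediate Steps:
$g{\left(B,j \right)} = - \frac{25}{7} - \frac{5 j}{7}$ ($g{\left(B,j \right)} = \frac{\left(-5\right) \left(5 + j\right)}{7} = \frac{-25 - 5 j}{7} = - \frac{25}{7} - \frac{5 j}{7}$)
$- 826 g{\left(-4,4 - 6 \right)} = - 826 \left(- \frac{25}{7} - \frac{5 \left(4 - 6\right)}{7}\right) = - 826 \left(- \frac{25}{7} - - \frac{10}{7}\right) = - 826 \left(- \frac{25}{7} + \frac{10}{7}\right) = \left(-826\right) \left(- \frac{15}{7}\right) = 1770$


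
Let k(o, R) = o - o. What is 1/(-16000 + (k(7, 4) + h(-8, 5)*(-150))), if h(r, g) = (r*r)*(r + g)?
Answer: 1/12800 ≈ 7.8125e-5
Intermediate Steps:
h(r, g) = r²*(g + r)
k(o, R) = 0
1/(-16000 + (k(7, 4) + h(-8, 5)*(-150))) = 1/(-16000 + (0 + ((-8)²*(5 - 8))*(-150))) = 1/(-16000 + (0 + (64*(-3))*(-150))) = 1/(-16000 + (0 - 192*(-150))) = 1/(-16000 + (0 + 28800)) = 1/(-16000 + 28800) = 1/12800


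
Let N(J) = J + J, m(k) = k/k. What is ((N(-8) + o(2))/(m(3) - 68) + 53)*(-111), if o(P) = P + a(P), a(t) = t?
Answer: -395493/67 ≈ -5902.9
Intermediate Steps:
m(k) = 1
N(J) = 2*J
o(P) = 2*P (o(P) = P + P = 2*P)
((N(-8) + o(2))/(m(3) - 68) + 53)*(-111) = ((2*(-8) + 2*2)/(1 - 68) + 53)*(-111) = ((-16 + 4)/(-67) + 53)*(-111) = (-12*(-1/67) + 53)*(-111) = (12/67 + 53)*(-111) = (3563/67)*(-111) = -395493/67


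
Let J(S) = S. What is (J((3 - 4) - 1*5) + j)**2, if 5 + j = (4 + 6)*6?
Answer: 2401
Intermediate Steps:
j = 55 (j = -5 + (4 + 6)*6 = -5 + 10*6 = -5 + 60 = 55)
(J((3 - 4) - 1*5) + j)**2 = (((3 - 4) - 1*5) + 55)**2 = ((-1 - 5) + 55)**2 = (-6 + 55)**2 = 49**2 = 2401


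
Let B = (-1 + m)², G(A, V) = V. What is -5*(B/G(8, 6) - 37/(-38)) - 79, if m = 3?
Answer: -9941/114 ≈ -87.202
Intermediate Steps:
B = 4 (B = (-1 + 3)² = 2² = 4)
-5*(B/G(8, 6) - 37/(-38)) - 79 = -5*(4/6 - 37/(-38)) - 79 = -5*(4*(⅙) - 37*(-1/38)) - 79 = -5*(⅔ + 37/38) - 79 = -5*187/114 - 79 = -935/114 - 79 = -9941/114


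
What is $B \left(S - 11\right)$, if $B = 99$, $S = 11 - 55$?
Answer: $-5445$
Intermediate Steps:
$S = -44$ ($S = 11 - 55 = -44$)
$B \left(S - 11\right) = 99 \left(-44 - 11\right) = 99 \left(-55\right) = -5445$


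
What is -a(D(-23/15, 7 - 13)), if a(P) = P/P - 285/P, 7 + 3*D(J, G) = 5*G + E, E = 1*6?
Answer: -886/31 ≈ -28.581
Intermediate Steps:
E = 6
D(J, G) = -1/3 + 5*G/3 (D(J, G) = -7/3 + (5*G + 6)/3 = -7/3 + (6 + 5*G)/3 = -7/3 + (2 + 5*G/3) = -1/3 + 5*G/3)
a(P) = 1 - 285/P
-a(D(-23/15, 7 - 13)) = -(-285 + (-1/3 + 5*(7 - 13)/3))/(-1/3 + 5*(7 - 13)/3) = -(-285 + (-1/3 + (5/3)*(-6)))/(-1/3 + (5/3)*(-6)) = -(-285 + (-1/3 - 10))/(-1/3 - 10) = -(-285 - 31/3)/(-31/3) = -(-3)*(-886)/(31*3) = -1*886/31 = -886/31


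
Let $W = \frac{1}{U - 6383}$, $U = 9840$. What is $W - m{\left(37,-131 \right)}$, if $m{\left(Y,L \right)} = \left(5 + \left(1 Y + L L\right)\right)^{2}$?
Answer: $- \frac{1023075673512}{3457} \approx -2.9594 \cdot 10^{8}$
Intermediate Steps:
$W = \frac{1}{3457}$ ($W = \frac{1}{9840 - 6383} = \frac{1}{3457} \approx 0.00028927$)
$m{\left(Y,L \right)} = \left(5 + Y + L^{2}\right)^{2}$ ($m{\left(Y,L \right)} = \left(5 + \left(Y + L^{2}\right)\right)^{2} = \left(5 + Y + L^{2}\right)^{2}$)
$W - m{\left(37,-131 \right)} = \frac{1}{3457} - \left(5 + 37 + \left(-131\right)^{2}\right)^{2} = \frac{1}{3457} - \left(5 + 37 + 17161\right)^{2} = \frac{1}{3457} - 17203^{2} = \frac{1}{3457} - 295943209 = - \frac{1023075673512}{3457}$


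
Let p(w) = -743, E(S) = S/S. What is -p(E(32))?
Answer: 743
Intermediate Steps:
E(S) = 1
-p(E(32)) = -1*(-743) = 743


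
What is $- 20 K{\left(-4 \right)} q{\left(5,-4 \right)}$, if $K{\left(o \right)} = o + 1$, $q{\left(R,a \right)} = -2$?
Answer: $-120$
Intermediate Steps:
$K{\left(o \right)} = 1 + o$
$- 20 K{\left(-4 \right)} q{\left(5,-4 \right)} = - 20 \left(1 - 4\right) \left(-2\right) = \left(-20\right) \left(-3\right) \left(-2\right) = 60 \left(-2\right) = -120$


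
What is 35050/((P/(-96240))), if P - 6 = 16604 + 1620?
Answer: -337321200/1823 ≈ -1.8504e+5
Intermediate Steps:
P = 18230 (P = 6 + (16604 + 1620) = 6 + 18224 = 18230)
35050/((P/(-96240))) = 35050/((18230/(-96240))) = 35050/((18230*(-1/96240))) = 35050/(-1823/9624) = 35050*(-9624/1823) = -337321200/1823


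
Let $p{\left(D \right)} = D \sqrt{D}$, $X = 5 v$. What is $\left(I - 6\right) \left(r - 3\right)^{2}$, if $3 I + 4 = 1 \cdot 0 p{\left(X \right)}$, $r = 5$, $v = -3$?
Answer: $- \frac{88}{3} \approx -29.333$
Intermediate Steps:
$X = -15$ ($X = 5 \left(-3\right) = -15$)
$p{\left(D \right)} = D^{\frac{3}{2}}$
$I = - \frac{4}{3}$ ($I = - \frac{4}{3} + \frac{1 \cdot 0 \left(-15\right)^{\frac{3}{2}}}{3} = - \frac{4}{3} + \frac{0 \left(- 15 i \sqrt{15}\right)}{3} = - \frac{4}{3} + \frac{1}{3} \cdot 0 = - \frac{4}{3} + 0 = - \frac{4}{3} \approx -1.3333$)
$\left(I - 6\right) \left(r - 3\right)^{2} = \left(- \frac{4}{3} - 6\right) \left(5 - 3\right)^{2} = - \frac{22 \cdot 2^{2}}{3} = \left(- \frac{22}{3}\right) 4 = - \frac{88}{3}$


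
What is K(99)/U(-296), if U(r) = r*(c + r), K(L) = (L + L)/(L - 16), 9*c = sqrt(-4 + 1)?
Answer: 5346/196347539 + 297*I*sqrt(3)/29059435772 ≈ 2.7227e-5 + 1.7702e-8*I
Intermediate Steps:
c = I*sqrt(3)/9 (c = sqrt(-4 + 1)/9 = sqrt(-3)/9 = (I*sqrt(3))/9 = I*sqrt(3)/9 ≈ 0.19245*I)
K(L) = 2*L/(-16 + L) (K(L) = (2*L)/(-16 + L) = 2*L/(-16 + L))
U(r) = r*(r + I*sqrt(3)/9) (U(r) = r*(I*sqrt(3)/9 + r) = r*(r + I*sqrt(3)/9))
K(99)/U(-296) = (2*99/(-16 + 99))/(((1/9)*(-296)*(9*(-296) + I*sqrt(3)))) = (2*99/83)/(((1/9)*(-296)*(-2664 + I*sqrt(3)))) = (2*99*(1/83))/(87616 - 296*I*sqrt(3)/9) = 198/(83*(87616 - 296*I*sqrt(3)/9))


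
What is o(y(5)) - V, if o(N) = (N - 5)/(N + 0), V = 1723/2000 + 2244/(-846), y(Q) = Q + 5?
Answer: 646057/282000 ≈ 2.2910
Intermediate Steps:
y(Q) = 5 + Q
V = -505057/282000 (V = 1723*(1/2000) + 2244*(-1/846) = 1723/2000 - 374/141 = -505057/282000 ≈ -1.7910)
o(N) = (-5 + N)/N
o(y(5)) - V = (-5 + (5 + 5))/(5 + 5) - 1*(-505057/282000) = (-5 + 10)/10 + 505057/282000 = (1/10)*5 + 505057/282000 = 1/2 + 505057/282000 = 646057/282000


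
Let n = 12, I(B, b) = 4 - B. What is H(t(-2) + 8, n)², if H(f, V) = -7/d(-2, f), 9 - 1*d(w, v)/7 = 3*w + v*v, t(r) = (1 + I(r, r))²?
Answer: 1/10458756 ≈ 9.5614e-8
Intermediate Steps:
t(r) = (5 - r)² (t(r) = (1 + (4 - r))² = (5 - r)²)
d(w, v) = 63 - 21*w - 7*v² (d(w, v) = 63 - 7*(3*w + v*v) = 63 - 7*(3*w + v²) = 63 - 7*(v² + 3*w) = 63 + (-21*w - 7*v²) = 63 - 21*w - 7*v²)
H(f, V) = -7/(105 - 7*f²) (H(f, V) = -7/(63 - 21*(-2) - 7*f²) = -7/(63 + 42 - 7*f²) = -7/(105 - 7*f²))
H(t(-2) + 8, n)² = (1/(-15 + ((-5 - 2)² + 8)²))² = (1/(-15 + ((-7)² + 8)²))² = (1/(-15 + (49 + 8)²))² = (1/(-15 + 57²))² = (1/(-15 + 3249))² = (1/3234)² = 1/10458756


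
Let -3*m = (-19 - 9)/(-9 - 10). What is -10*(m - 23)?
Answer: 13390/57 ≈ 234.91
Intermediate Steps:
m = -28/57 (m = -(-19 - 9)/(3*(-9 - 10)) = -(-28)/(3*(-19)) = -(-28)*(-1)/(3*19) = -⅓*28/19 = -28/57 ≈ -0.49123)
-10*(m - 23) = -10*(-28/57 - 23) = -10*(-1339/57) = 13390/57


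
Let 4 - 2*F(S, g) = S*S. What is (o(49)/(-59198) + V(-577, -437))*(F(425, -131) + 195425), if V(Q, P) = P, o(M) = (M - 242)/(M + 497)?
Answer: -2969434380899687/64644216 ≈ -4.5935e+7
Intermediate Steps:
F(S, g) = 2 - S²/2 (F(S, g) = 2 - S*S/2 = 2 - S²/2)
o(M) = (-242 + M)/(497 + M)
(o(49)/(-59198) + V(-577, -437))*(F(425, -131) + 195425) = (((-242 + 49)/(497 + 49))/(-59198) - 437)*((2 - ½*425²) + 195425) = ((-193/546)*(-1/59198) - 437)*((2 - ½*180625) + 195425) = (((1/546)*(-193))*(-1/59198) - 437)*((2 - 180625/2) + 195425) = (-193/546*(-1/59198) - 437)*(-180621/2 + 195425) = (193/32322108 - 437)*(210229/2) = -14124761003/32322108*210229/2 = -2969434380899687/64644216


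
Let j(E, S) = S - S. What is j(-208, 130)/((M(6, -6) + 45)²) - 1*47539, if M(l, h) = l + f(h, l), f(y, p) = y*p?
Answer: -47539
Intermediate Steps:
f(y, p) = p*y
j(E, S) = 0
M(l, h) = l + h*l (M(l, h) = l + l*h = l + h*l)
j(-208, 130)/((M(6, -6) + 45)²) - 1*47539 = 0/((6*(1 - 6) + 45)²) - 1*47539 = 0/((6*(-5) + 45)²) - 47539 = 0/((-30 + 45)²) - 47539 = 0/(15²) - 47539 = 0/225 - 47539 = 0*(1/225) - 47539 = 0 - 47539 = -47539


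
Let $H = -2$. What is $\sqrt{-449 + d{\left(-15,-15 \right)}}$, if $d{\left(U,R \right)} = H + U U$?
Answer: $i \sqrt{226} \approx 15.033 i$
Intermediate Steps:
$d{\left(U,R \right)} = -2 + U^{2}$ ($d{\left(U,R \right)} = -2 + U U = -2 + U^{2}$)
$\sqrt{-449 + d{\left(-15,-15 \right)}} = \sqrt{-449 - \left(2 - \left(-15\right)^{2}\right)} = \sqrt{-449 + \left(-2 + 225\right)} = \sqrt{-449 + 223} = \sqrt{-226} = i \sqrt{226}$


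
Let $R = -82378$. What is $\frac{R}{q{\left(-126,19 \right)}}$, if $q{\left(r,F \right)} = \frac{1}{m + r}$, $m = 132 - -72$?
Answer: $-6425484$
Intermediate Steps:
$m = 204$ ($m = 132 + 72 = 204$)
$q{\left(r,F \right)} = \frac{1}{204 + r}$
$\frac{R}{q{\left(-126,19 \right)}} = - \frac{82378}{\frac{1}{204 - 126}} = - \frac{82378}{\frac{1}{78}} = - 82378 \frac{1}{\frac{1}{78}} = \left(-82378\right) 78 = -6425484$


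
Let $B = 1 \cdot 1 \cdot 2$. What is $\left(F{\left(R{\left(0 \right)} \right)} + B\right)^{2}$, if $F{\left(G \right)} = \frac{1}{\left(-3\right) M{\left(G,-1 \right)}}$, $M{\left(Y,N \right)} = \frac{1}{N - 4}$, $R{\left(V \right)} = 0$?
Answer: $\frac{121}{9} \approx 13.444$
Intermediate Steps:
$B = 2$ ($B = 1 \cdot 2 = 2$)
$M{\left(Y,N \right)} = \frac{1}{-4 + N}$
$F{\left(G \right)} = \frac{5}{3}$ ($F{\left(G \right)} = \frac{1}{\left(-3\right) \frac{1}{-4 - 1}} = \frac{1}{\left(-3\right) \frac{1}{-5}} = \frac{1}{\left(-3\right) \left(- \frac{1}{5}\right)} = \frac{1}{\frac{3}{5}} = \frac{5}{3}$)
$\left(F{\left(R{\left(0 \right)} \right)} + B\right)^{2} = \left(\frac{5}{3} + 2\right)^{2} = \left(\frac{11}{3}\right)^{2} = \frac{121}{9}$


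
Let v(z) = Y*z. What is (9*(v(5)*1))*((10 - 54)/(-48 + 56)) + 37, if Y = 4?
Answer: -953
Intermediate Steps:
v(z) = 4*z
(9*(v(5)*1))*((10 - 54)/(-48 + 56)) + 37 = (9*((4*5)*1))*((10 - 54)/(-48 + 56)) + 37 = (9*(20*1))*(-44/8) + 37 = (9*20)*(-44*⅛) + 37 = 180*(-11/2) + 37 = -990 + 37 = -953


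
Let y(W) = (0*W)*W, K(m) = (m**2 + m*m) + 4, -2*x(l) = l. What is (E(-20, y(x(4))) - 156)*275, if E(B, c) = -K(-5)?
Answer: -57750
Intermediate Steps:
x(l) = -l/2
K(m) = 4 + 2*m**2 (K(m) = (m**2 + m**2) + 4 = 2*m**2 + 4 = 4 + 2*m**2)
y(W) = 0 (y(W) = 0*W = 0)
E(B, c) = -54 (E(B, c) = -(4 + 2*(-5)**2) = -(4 + 2*25) = -(4 + 50) = -1*54 = -54)
(E(-20, y(x(4))) - 156)*275 = (-54 - 156)*275 = -210*275 = -57750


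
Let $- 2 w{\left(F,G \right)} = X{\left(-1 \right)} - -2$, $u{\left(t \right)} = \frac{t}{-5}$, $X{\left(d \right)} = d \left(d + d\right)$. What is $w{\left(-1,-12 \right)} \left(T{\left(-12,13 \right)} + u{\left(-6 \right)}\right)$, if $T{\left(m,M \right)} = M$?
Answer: $- \frac{142}{5} \approx -28.4$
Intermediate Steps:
$X{\left(d \right)} = 2 d^{2}$ ($X{\left(d \right)} = d 2 d = 2 d^{2}$)
$u{\left(t \right)} = - \frac{t}{5}$ ($u{\left(t \right)} = t \left(- \frac{1}{5}\right) = - \frac{t}{5}$)
$w{\left(F,G \right)} = -2$ ($w{\left(F,G \right)} = - \frac{2 \left(-1\right)^{2} - -2}{2} = - \frac{2 \cdot 1 + 2}{2} = - \frac{2 + 2}{2} = \left(- \frac{1}{2}\right) 4 = -2$)
$w{\left(-1,-12 \right)} \left(T{\left(-12,13 \right)} + u{\left(-6 \right)}\right) = - 2 \left(13 - - \frac{6}{5}\right) = - 2 \left(13 + \frac{6}{5}\right) = \left(-2\right) \frac{71}{5} = - \frac{142}{5}$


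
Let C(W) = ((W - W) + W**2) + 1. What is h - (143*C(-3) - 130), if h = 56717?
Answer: 55417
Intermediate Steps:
C(W) = 1 + W**2 (C(W) = (0 + W**2) + 1 = W**2 + 1 = 1 + W**2)
h - (143*C(-3) - 130) = 56717 - (143*(1 + (-3)**2) - 130) = 56717 - (143*(1 + 9) - 130) = 56717 - (143*10 - 130) = 56717 - (1430 - 130) = 56717 - 1*1300 = 56717 - 1300 = 55417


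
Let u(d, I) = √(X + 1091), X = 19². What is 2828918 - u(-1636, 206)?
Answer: 2828918 - 22*√3 ≈ 2.8289e+6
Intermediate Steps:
X = 361
u(d, I) = 22*√3 (u(d, I) = √(361 + 1091) = √1452 = 22*√3)
2828918 - u(-1636, 206) = 2828918 - 22*√3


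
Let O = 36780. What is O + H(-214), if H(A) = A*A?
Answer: 82576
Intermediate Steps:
H(A) = A**2
O + H(-214) = 36780 + (-214)**2 = 36780 + 45796 = 82576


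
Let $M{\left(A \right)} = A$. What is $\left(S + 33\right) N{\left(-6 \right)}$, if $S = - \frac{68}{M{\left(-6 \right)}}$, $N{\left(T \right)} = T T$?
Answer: $1596$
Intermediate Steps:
$N{\left(T \right)} = T^{2}$
$S = \frac{34}{3}$ ($S = - \frac{68}{-6} = \left(-68\right) \left(- \frac{1}{6}\right) = \frac{34}{3} \approx 11.333$)
$\left(S + 33\right) N{\left(-6 \right)} = \left(\frac{34}{3} + 33\right) \left(-6\right)^{2} = \frac{133}{3} \cdot 36 = 1596$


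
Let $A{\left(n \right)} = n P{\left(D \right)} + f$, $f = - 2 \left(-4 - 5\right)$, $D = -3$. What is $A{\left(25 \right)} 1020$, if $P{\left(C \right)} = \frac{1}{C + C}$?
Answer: $14110$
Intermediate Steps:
$f = 18$ ($f = \left(-2\right) \left(-9\right) = 18$)
$P{\left(C \right)} = \frac{1}{2 C}$
$A{\left(n \right)} = 18 - \frac{n}{6}$ ($A{\left(n \right)} = n \frac{1}{2 \left(-3\right)} + 18 = n \frac{1}{2} \left(- \frac{1}{3}\right) + 18 = n \left(- \frac{1}{6}\right) + 18 = - \frac{n}{6} + 18 = 18 - \frac{n}{6}$)
$A{\left(25 \right)} 1020 = \left(18 - \frac{25}{6}\right) 1020 = \frac{83}{6} \cdot 1020 = 14110$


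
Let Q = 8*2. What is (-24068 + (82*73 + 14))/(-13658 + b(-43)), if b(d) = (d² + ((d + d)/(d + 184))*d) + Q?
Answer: 2547588/1659115 ≈ 1.5355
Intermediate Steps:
Q = 16
b(d) = 16 + d² + 2*d²/(184 + d) (b(d) = (d² + ((d + d)/(d + 184))*d) + 16 = (d² + ((2*d)/(184 + d))*d) + 16 = (d² + (2*d/(184 + d))*d) + 16 = (d² + 2*d²/(184 + d)) + 16 = 16 + d² + 2*d²/(184 + d))
(-24068 + (82*73 + 14))/(-13658 + b(-43)) = (-24068 + (82*73 + 14))/(-13658 + (2944 + (-43)³ + 16*(-43) + 186*(-43)²)/(184 - 43)) = (-24068 + (5986 + 14))/(-13658 + (2944 - 79507 - 688 + 186*1849)/141) = (-24068 + 6000)/(-13658 + (2944 - 79507 - 688 + 343914)/141) = -18068/(-13658 + (1/141)*266663) = -18068/(-13658 + 266663/141) = -18068/(-1659115/141) = -18068*(-141/1659115) = 2547588/1659115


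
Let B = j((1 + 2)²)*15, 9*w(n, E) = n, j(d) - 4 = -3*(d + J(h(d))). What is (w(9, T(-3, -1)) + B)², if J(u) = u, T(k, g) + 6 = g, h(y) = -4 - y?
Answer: 58081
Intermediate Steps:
T(k, g) = -6 + g
j(d) = 16 (j(d) = 4 - 3*(d + (-4 - d)) = 4 - 3*(-4) = 4 + 12 = 16)
w(n, E) = n/9
B = 240 (B = 16*15 = 240)
(w(9, T(-3, -1)) + B)² = ((⅑)*9 + 240)² = (1 + 240)² = 241² = 58081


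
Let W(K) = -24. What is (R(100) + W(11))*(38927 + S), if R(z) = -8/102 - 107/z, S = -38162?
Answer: -384771/20 ≈ -19239.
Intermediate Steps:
R(z) = -4/51 - 107/z (R(z) = -8*1/102 - 107/z = -4/51 - 107/z)
(R(100) + W(11))*(38927 + S) = ((-4/51 - 107/100) - 24)*(38927 - 38162) = ((-4/51 - 107*1/100) - 24)*765 = ((-4/51 - 107/100) - 24)*765 = (-5857/5100 - 24)*765 = -128257/5100*765 = -384771/20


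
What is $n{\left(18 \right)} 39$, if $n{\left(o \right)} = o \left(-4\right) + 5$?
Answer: $-2613$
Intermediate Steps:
$n{\left(o \right)} = 5 - 4 o$ ($n{\left(o \right)} = - 4 o + 5 = 5 - 4 o$)
$n{\left(18 \right)} 39 = \left(5 - 72\right) 39 = \left(-67\right) 39 = -2613$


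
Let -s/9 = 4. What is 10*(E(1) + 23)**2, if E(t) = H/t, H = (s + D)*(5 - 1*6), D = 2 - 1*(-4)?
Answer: 28090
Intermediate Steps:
s = -36 (s = -9*4 = -36)
D = 6 (D = 2 + 4 = 6)
H = 30 (H = (-36 + 6)*(5 - 1*6) = -30*(5 - 6) = -30*(-1) = 30)
E(t) = 30/t
10*(E(1) + 23)**2 = 10*(30/1 + 23)**2 = 10*(30*1 + 23)**2 = 10*(30 + 23)**2 = 10*53**2 = 10*2809 = 28090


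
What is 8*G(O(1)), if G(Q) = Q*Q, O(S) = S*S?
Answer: 8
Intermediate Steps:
O(S) = S²
G(Q) = Q²
8*G(O(1)) = 8*(1²)² = 8*1² = 8*1 = 8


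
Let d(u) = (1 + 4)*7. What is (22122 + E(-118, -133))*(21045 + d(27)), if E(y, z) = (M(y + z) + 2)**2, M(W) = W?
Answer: 1773312840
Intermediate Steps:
d(u) = 35 (d(u) = 5*7 = 35)
E(y, z) = (2 + y + z)**2 (E(y, z) = ((y + z) + 2)**2 = (2 + y + z)**2)
(22122 + E(-118, -133))*(21045 + d(27)) = (22122 + (2 - 118 - 133)**2)*(21045 + 35) = (22122 + (-249)**2)*21080 = (22122 + 62001)*21080 = 84123*21080 = 1773312840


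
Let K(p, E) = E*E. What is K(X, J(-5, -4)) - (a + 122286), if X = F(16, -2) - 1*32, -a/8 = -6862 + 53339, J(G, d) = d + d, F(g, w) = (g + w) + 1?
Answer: 249594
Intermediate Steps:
F(g, w) = 1 + g + w
J(G, d) = 2*d
a = -371816 (a = -8*(-6862 + 53339) = -8*46477 = -371816)
X = -17 (X = (1 + 16 - 2) - 1*32 = 15 - 32 = -17)
K(p, E) = E²
K(X, J(-5, -4)) - (a + 122286) = (2*(-4))² - (-371816 + 122286) = (-8)² - 1*(-249530) = 64 + 249530 = 249594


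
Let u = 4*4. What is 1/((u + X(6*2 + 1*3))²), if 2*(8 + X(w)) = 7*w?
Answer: 4/14641 ≈ 0.00027321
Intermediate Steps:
u = 16
X(w) = -8 + 7*w/2 (X(w) = -8 + (7*w)/2 = -8 + 7*w/2)
1/((u + X(6*2 + 1*3))²) = 1/((16 + (-8 + 7*(6*2 + 1*3)/2))²) = 1/((16 + (-8 + 7*(12 + 3)/2))²) = 1/((16 + (-8 + (7/2)*15))²) = 1/((16 + (-8 + 105/2))²) = 1/((16 + 89/2)²) = 1/((121/2)²) = 1/(14641/4) = 4/14641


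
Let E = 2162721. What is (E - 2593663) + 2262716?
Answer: 1831774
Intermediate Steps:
(E - 2593663) + 2262716 = (2162721 - 2593663) + 2262716 = -430942 + 2262716 = 1831774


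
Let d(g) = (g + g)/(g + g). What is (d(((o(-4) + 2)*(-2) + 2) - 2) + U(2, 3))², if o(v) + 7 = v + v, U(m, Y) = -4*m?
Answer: 49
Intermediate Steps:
o(v) = -7 + 2*v (o(v) = -7 + (v + v) = -7 + 2*v)
d(g) = 1 (d(g) = (2*g)/((2*g)) = (2*g)*(1/(2*g)) = 1)
(d(((o(-4) + 2)*(-2) + 2) - 2) + U(2, 3))² = (1 - 4*2)² = (1 - 8)² = (-7)² = 49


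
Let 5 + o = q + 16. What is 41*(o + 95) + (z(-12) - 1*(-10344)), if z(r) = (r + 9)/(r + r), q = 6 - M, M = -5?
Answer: 121129/8 ≈ 15141.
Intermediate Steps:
q = 11 (q = 6 - 1*(-5) = 6 + 5 = 11)
z(r) = (9 + r)/(2*r) (z(r) = (9 + r)/((2*r)) = (9 + r)*(1/(2*r)) = (9 + r)/(2*r))
o = 22 (o = -5 + (11 + 16) = -5 + 27 = 22)
41*(o + 95) + (z(-12) - 1*(-10344)) = 41*(22 + 95) + ((1/2)*(9 - 12)/(-12) - 1*(-10344)) = 41*117 + ((1/2)*(-1/12)*(-3) + 10344) = 4797 + (1/8 + 10344) = 4797 + 82753/8 = 121129/8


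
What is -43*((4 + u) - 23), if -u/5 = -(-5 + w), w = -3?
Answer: 2537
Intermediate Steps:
u = -40 (u = -(-5)*(-5 - 3) = -(-5)*(-8) = -5*8 = -40)
-43*((4 + u) - 23) = -43*((4 - 40) - 23) = -43*(-36 - 23) = -43*(-59) = 2537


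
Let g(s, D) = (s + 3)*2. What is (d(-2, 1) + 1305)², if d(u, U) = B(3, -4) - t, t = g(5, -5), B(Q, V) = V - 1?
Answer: 1648656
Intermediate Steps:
g(s, D) = 6 + 2*s (g(s, D) = (3 + s)*2 = 6 + 2*s)
B(Q, V) = -1 + V
t = 16 (t = 6 + 2*5 = 6 + 10 = 16)
d(u, U) = -21 (d(u, U) = (-1 - 4) - 1*16 = -5 - 16 = -21)
(d(-2, 1) + 1305)² = (-21 + 1305)² = 1284² = 1648656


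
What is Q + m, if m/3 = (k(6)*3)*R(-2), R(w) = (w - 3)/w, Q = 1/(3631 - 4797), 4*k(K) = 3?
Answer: 78701/4664 ≈ 16.874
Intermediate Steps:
k(K) = ¾ (k(K) = (¼)*3 = ¾)
Q = -1/1166 (Q = 1/(-1166) = -1/1166 ≈ -0.00085763)
R(w) = (-3 + w)/w
m = 135/8 (m = 3*(((¾)*3)*((-3 - 2)/(-2))) = 3*(9*(-½*(-5))/4) = 3*((9/4)*(5/2)) = 3*(45/8) = 135/8 ≈ 16.875)
Q + m = -1/1166 + 135/8 = 78701/4664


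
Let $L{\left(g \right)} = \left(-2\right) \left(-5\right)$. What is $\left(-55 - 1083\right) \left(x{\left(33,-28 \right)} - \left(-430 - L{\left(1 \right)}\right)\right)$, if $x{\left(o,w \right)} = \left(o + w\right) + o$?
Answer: $-543964$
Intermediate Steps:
$L{\left(g \right)} = 10$
$x{\left(o,w \right)} = w + 2 o$
$\left(-55 - 1083\right) \left(x{\left(33,-28 \right)} - \left(-430 - L{\left(1 \right)}\right)\right) = \left(-55 - 1083\right) \left(\left(-28 + 2 \cdot 33\right) + \left(\left(608 + 10\right) - 178\right)\right) = - 1138 \left(\left(-28 + 66\right) + \left(618 - 178\right)\right) = - 1138 \left(38 + 440\right) = \left(-1138\right) 478 = -543964$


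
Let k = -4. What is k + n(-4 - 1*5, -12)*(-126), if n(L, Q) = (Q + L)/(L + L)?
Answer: -151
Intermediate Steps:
n(L, Q) = (L + Q)/(2*L) (n(L, Q) = (L + Q)/((2*L)) = (L + Q)*(1/(2*L)) = (L + Q)/(2*L))
k + n(-4 - 1*5, -12)*(-126) = -4 + (((-4 - 1*5) - 12)/(2*(-4 - 1*5)))*(-126) = -4 + (((-4 - 5) - 12)/(2*(-4 - 5)))*(-126) = -4 + ((½)*(-9 - 12)/(-9))*(-126) = -4 + ((½)*(-⅑)*(-21))*(-126) = -4 + (7/6)*(-126) = -4 - 147 = -151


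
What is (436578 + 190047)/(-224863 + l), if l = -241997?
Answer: -41775/31124 ≈ -1.3422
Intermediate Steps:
(436578 + 190047)/(-224863 + l) = (436578 + 190047)/(-224863 - 241997) = 626625/(-466860) = 626625*(-1/466860) = -41775/31124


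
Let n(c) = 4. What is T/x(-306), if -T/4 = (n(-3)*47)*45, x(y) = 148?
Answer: -8460/37 ≈ -228.65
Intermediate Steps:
T = -33840 (T = -4*4*47*45 = -752*45 = -4*8460 = -33840)
T/x(-306) = -33840/148 = -33840*1/148 = -8460/37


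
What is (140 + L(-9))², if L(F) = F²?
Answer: 48841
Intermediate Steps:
(140 + L(-9))² = (140 + (-9)²)² = (140 + 81)² = 221² = 48841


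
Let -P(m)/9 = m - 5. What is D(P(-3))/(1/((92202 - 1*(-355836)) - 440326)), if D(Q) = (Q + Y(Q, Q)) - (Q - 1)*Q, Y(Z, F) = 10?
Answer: -38791360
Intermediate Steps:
P(m) = 45 - 9*m (P(m) = -9*(m - 5) = -9*(-5 + m) = 45 - 9*m)
D(Q) = 10 + Q - Q*(-1 + Q) (D(Q) = (Q + 10) - (Q - 1)*Q = (10 + Q) - (-1 + Q)*Q = (10 + Q) - Q*(-1 + Q) = 10 + Q - Q*(-1 + Q))
D(P(-3))/(1/((92202 - 1*(-355836)) - 440326)) = (10 - (45 - 9*(-3))**2 + 2*(45 - 9*(-3)))/(1/((92202 - 1*(-355836)) - 440326)) = (10 - (45 + 27)**2 + 2*(45 + 27))/(1/((92202 + 355836) - 440326)) = (10 - 1*72**2 + 2*72)/(1/(448038 - 440326)) = (10 - 1*5184 + 144)/(1/7712) = (10 - 5184 + 144)/(1/7712) = -5030*7712 = -38791360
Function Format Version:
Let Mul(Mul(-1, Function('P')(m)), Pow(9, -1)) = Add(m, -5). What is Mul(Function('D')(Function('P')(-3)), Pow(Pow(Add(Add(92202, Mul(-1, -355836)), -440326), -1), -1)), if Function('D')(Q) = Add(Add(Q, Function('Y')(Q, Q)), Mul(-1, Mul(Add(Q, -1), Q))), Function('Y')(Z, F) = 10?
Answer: -38791360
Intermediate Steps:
Function('P')(m) = Add(45, Mul(-9, m)) (Function('P')(m) = Mul(-9, Add(m, -5)) = Mul(-9, Add(-5, m)) = Add(45, Mul(-9, m)))
Function('D')(Q) = Add(10, Q, Mul(-1, Q, Add(-1, Q))) (Function('D')(Q) = Add(Add(Q, 10), Mul(-1, Mul(Add(Q, -1), Q))) = Add(Add(10, Q), Mul(-1, Mul(Add(-1, Q), Q))) = Add(Add(10, Q), Mul(-1, Mul(Q, Add(-1, Q)))) = Add(Add(10, Q), Mul(-1, Q, Add(-1, Q))) = Add(10, Q, Mul(-1, Q, Add(-1, Q))))
Mul(Function('D')(Function('P')(-3)), Pow(Pow(Add(Add(92202, Mul(-1, -355836)), -440326), -1), -1)) = Mul(Add(10, Mul(-1, Pow(Add(45, Mul(-9, -3)), 2)), Mul(2, Add(45, Mul(-9, -3)))), Pow(Pow(Add(Add(92202, Mul(-1, -355836)), -440326), -1), -1)) = Mul(Add(10, Mul(-1, Pow(Add(45, 27), 2)), Mul(2, Add(45, 27))), Pow(Pow(Add(Add(92202, 355836), -440326), -1), -1)) = Mul(Add(10, Mul(-1, Pow(72, 2)), Mul(2, 72)), Pow(Pow(Add(448038, -440326), -1), -1)) = Mul(Add(10, Mul(-1, 5184), 144), Pow(Pow(7712, -1), -1)) = Mul(Add(10, -5184, 144), Pow(Rational(1, 7712), -1)) = Mul(-5030, 7712) = -38791360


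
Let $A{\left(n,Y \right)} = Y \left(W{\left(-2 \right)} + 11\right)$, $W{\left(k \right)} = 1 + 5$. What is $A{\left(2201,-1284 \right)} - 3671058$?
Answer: $-3692886$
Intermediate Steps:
$W{\left(k \right)} = 6$
$A{\left(n,Y \right)} = 17 Y$ ($A{\left(n,Y \right)} = Y \left(6 + 11\right) = Y 17 = 17 Y$)
$A{\left(2201,-1284 \right)} - 3671058 = 17 \left(-1284\right) - 3671058 = -21828 - 3671058 = -3692886$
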